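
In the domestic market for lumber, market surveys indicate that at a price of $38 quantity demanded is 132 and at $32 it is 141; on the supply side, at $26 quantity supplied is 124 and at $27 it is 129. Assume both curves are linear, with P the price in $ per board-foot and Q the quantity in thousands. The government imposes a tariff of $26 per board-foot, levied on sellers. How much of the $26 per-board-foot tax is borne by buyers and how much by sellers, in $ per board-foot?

Demand slope: (141 − 132)/(32 − 38) = -1.5, so Qd = 189 − 1.5P.
Supply slope: (129 − 124)/(27 − 26) = 5, so Qs = 5P − 6.
Without the tax, 189 − 1.5P = 5P − 6 gives 6.5P = 195, so P* = $30 and Q* = 144.
With the tax collected from sellers, supply shifts: Qs = 5(P − 26) − 6.
New equilibrium: buyers pay $50, sellers receive $24, Q = 114. (Wedge: Pb − Ps = 26.)
Burden on buyers: $20; on sellers: $6. (They sum to $26.)
The less price-elastic side of the market bears the larger share of a per-unit tax.

Buyers bear $20 per board-foot; sellers bear $6 per board-foot.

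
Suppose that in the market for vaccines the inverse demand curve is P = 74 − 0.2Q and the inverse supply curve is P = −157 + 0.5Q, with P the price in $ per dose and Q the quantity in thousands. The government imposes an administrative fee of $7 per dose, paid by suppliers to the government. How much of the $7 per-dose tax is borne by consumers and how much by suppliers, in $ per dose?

Rewrite in direct form: Qd = 370 − 5P and Qs = 2P + 314.
Before the tax: set 370 − 5P = 2P + 314 → P* = $8, Q* = 330.
With the tax collected from suppliers, supply shifts: Qs = 2(P − 7) + 314.
Solving gives Q = 320 with consumers paying $10 and suppliers receiving $3 (the $7 wedge).
Burden on consumers: $2; on suppliers: $5. (They sum to $7.)
The less price-elastic side of the market bears the larger share of a per-unit tax.

Consumers bear $2 per dose; suppliers bear $5 per dose.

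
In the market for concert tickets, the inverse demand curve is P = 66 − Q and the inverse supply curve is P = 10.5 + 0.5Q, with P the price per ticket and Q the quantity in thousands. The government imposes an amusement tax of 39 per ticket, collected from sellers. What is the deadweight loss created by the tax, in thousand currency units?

Inverting to Q(P) form: Qd = 66 − P; Qs = 2P − 21.
Without the tax, 66 − P = 2P − 21 gives 3P = 87, so P* = 29 and Q* = 37.
With the tax collected from sellers, supply shifts: Qs = 2(P − 39) − 21.
New equilibrium: consumers pay 55, sellers receive 16, Q = 11. (Wedge: Pb − Ps = 39.)
Quantity falls by |ΔQ| = |37 − 11| = 26.
DWL = ½ · t · |ΔQ| = ½ · 39 · 26 = 507.

Deadweight loss = 507 thousand.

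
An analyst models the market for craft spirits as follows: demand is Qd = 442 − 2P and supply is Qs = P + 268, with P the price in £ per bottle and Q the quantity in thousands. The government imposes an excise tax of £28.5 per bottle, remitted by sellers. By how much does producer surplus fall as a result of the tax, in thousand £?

Without the tax, 442 − 2P = P + 268 gives 3P = 174, so P* = £58 and Q* = 326.
With the tax collected from sellers, supply shifts: Qs = (P − 28.5) + 268.
Solving gives Q = 307 with consumers paying £67.5 and sellers receiving £39 (the £28.5 wedge).
ΔPS is the trapezoid between Q = 307 and Q = 326 of height £19: ½ · (326 + 307) · 19 = £6013.5.

Producer surplus falls by £6013.5 thousand.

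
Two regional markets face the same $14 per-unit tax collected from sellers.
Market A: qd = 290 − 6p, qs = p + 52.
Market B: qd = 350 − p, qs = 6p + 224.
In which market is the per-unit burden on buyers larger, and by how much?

Market B, by $10.

Market A: pre-tax p* = $34, q* = 86; post-tax q = 74; per-unit burden on buyers = $2.
Market B: pre-tax p* = $18, q* = 332; post-tax q = 320; per-unit burden on buyers = $12.
Difference: $2 vs $12 → market B is larger by $10.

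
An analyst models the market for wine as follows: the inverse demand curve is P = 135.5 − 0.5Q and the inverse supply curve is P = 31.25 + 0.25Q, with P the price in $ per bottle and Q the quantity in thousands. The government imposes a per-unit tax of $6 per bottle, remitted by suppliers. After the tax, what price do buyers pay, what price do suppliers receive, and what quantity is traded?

Inverting to Q(P) form: Qd = 271 − 2P; Qs = 4P − 125.
Without the tax, 271 − 2P = 4P − 125 gives 6P = 396, so P* = $66 and Q* = 139.
With the tax collected from suppliers, supply shifts: Qs = 4(P − 6) − 125.
Solving gives Q = 131 with buyers paying $70 and suppliers receiving $64 (the $6 wedge).

Buyers pay $70; suppliers receive $64; quantity = 131.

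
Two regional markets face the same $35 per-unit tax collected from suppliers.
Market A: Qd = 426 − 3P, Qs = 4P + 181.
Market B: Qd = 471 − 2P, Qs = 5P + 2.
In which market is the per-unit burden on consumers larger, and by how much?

Market A: pre-tax P* = $35, Q* = 321; post-tax Q = 261; per-unit burden on consumers = $20.
Market B: pre-tax P* = $67, Q* = 337; post-tax Q = 287; per-unit burden on consumers = $25.
Difference: $20 vs $25 → market B is larger by $5.

Market B, by $5.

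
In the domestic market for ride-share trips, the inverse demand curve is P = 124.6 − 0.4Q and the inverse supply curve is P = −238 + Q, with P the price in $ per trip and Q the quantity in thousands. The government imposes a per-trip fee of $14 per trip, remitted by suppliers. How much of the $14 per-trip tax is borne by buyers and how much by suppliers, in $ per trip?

Rewrite in direct form: Qd = 311.5 − 2.5P and Qs = P + 238.
Without the tax, 311.5 − 2.5P = P + 238 gives 3.5P = 73.5, so P* = $21 and Q* = 259.
With the tax collected from suppliers, supply shifts: Qs = (P − 14) + 238.
Solving gives Q = 249 with buyers paying $25 and suppliers receiving $11 (the $14 wedge).
Burden on buyers: $4; on suppliers: $10. (They sum to $14.)

Buyers bear $4 per trip; suppliers bear $10 per trip.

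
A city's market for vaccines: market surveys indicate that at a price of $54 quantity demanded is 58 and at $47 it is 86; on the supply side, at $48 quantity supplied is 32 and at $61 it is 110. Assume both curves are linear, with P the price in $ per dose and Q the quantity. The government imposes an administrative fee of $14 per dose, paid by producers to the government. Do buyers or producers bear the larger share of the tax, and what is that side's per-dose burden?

Buyers bear the larger share: $8.4 per dose.

Demand slope: (86 − 58)/(47 − 54) = -4, so Qd = 274 − 4P.
Supply slope: (110 − 32)/(61 − 48) = 6, so Qs = 6P − 256.
Before the tax: set 274 − 4P = 6P − 256 → P* = $53, Q* = 62.
With the tax collected from producers, supply shifts: Qs = 6(P − 14) − 256.
Solving gives Q = 28.4 with buyers paying $61.4 and producers receiving $47.4 (the $14 wedge).
Per-dose burden: buyers $8.4, producers $5.6.
Buyers take the larger share because demand is less price-elastic here (demand slope 4 vs supply slope 6).
The less price-elastic side of the market bears the larger share of a per-unit tax.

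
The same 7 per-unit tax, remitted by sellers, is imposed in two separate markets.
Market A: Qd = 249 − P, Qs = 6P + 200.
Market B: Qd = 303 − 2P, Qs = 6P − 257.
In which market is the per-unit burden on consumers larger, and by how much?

Market A: pre-tax P* = 7, Q* = 242; post-tax Q = 236; per-unit burden on consumers = 6.
Market B: pre-tax P* = 70, Q* = 163; post-tax Q = 152.5; per-unit burden on consumers = 5.25.
Difference: 6 vs 5.25 → market A is larger by 0.75.

Market A, by 0.75.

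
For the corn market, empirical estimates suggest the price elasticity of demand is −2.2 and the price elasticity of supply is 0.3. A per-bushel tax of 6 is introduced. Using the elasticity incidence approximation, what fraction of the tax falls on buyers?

Buyers' share ≈ 0.12.

Incidence ratio: buyers' share ≈ εs / (εs + |εd|) = 0.3 / (0.3 + 2.2) = 0.12.
Supply is the less elastic side, so buyers bear the smaller share.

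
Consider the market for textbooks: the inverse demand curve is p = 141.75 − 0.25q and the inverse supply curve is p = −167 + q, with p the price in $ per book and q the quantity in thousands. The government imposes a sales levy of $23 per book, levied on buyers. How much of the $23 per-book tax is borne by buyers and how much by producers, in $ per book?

Inverting to q(p) form: qd = 567 − 4p; qs = p + 167.
Before the tax: set 567 − 4p = p + 167 → p* = $80, q* = 247.
With the tax collected from buyers, demand (in seller-price terms) shifts: qd = 567 − 4(p + 23).
New equilibrium: buyers pay $84.6, producers receive $61.6, q = 228.6. (Wedge: pb − ps = 23.)
Burden on buyers: $4.6; on producers: $18.4. (They sum to $23.)

Buyers bear $4.6 per book; producers bear $18.4 per book.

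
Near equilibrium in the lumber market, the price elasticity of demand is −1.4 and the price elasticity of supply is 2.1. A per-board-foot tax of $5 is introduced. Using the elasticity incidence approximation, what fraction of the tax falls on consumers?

Incidence ratio: consumers' share ≈ εs / (εs + |εd|) = 2.1 / (2.1 + 1.4) = 0.6.
Supply is the more elastic side, so consumers bear the larger share.

Consumers' share ≈ 0.6.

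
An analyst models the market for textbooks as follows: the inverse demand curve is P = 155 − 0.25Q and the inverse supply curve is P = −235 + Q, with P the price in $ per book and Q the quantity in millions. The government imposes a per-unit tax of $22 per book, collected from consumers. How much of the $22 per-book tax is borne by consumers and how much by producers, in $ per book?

Consumers bear $4.4 per book; producers bear $17.6 per book.

Rewrite in direct form: Qd = 620 − 4P and Qs = P + 235.
Before the tax: set 620 − 4P = P + 235 → P* = $77, Q* = 312.
With the tax collected from consumers, demand (in seller-price terms) shifts: Qd = 620 − 4(P + 22).
New equilibrium: consumers pay $81.4, producers receive $59.4, Q = 294.4. (Wedge: Pb − Ps = 22.)
Burden on consumers: $4.4; on producers: $17.6. (They sum to $22.)
The less price-elastic side of the market bears the larger share of a per-unit tax.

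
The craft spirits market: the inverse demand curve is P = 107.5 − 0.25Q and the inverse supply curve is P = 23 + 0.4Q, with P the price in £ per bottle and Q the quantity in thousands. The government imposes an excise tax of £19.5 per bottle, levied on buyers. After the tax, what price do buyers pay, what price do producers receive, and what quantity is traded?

Buyers pay £82.5; producers receive £63; quantity = 100.

Inverting to Q(P) form: Qd = 430 − 4P; Qs = 2.5P − 57.5.
Without the tax, 430 − 4P = 2.5P − 57.5 gives 6.5P = 487.5, so P* = £75 and Q* = 130.
With the tax collected from buyers, demand (in seller-price terms) shifts: Qd = 430 − 4(P + 19.5).
Solving gives Q = 100 with buyers paying £82.5 and producers receiving £63 (the £19.5 wedge).
The less price-elastic side of the market bears the larger share of a per-unit tax.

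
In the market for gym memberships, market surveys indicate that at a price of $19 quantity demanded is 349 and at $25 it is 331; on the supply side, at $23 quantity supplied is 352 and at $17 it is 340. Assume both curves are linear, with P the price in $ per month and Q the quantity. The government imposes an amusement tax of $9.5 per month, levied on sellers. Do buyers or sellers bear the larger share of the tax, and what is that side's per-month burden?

Sellers bear the larger share: $5.7 per month.

Demand slope: (331 − 349)/(25 − 19) = -3, so Qd = 406 − 3P.
Supply slope: (340 − 352)/(17 − 23) = 2, so Qs = 2P + 306.
Without the tax, 406 − 3P = 2P + 306 gives 5P = 100, so P* = $20 and Q* = 346.
With the tax collected from sellers, supply shifts: Qs = 2(P − 9.5) + 306.
Solving gives Q = 334.6 with buyers paying $23.8 and sellers receiving $14.3 (the $9.5 wedge).
Per-month burden: buyers $3.8, sellers $5.7.
Sellers take the larger share because supply is less price-elastic here (demand slope 3 vs supply slope 2).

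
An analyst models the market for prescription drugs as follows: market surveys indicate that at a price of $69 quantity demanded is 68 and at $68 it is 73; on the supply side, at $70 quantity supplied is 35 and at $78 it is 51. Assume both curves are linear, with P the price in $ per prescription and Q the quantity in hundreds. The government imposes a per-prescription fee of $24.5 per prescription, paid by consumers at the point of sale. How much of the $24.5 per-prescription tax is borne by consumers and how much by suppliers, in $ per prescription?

Demand slope: (73 − 68)/(68 − 69) = -5, so Qd = 413 − 5P.
Supply slope: (51 − 35)/(78 − 70) = 2, so Qs = 2P − 105.
Before the tax: set 413 − 5P = 2P − 105 → P* = $74, Q* = 43.
With the tax collected from consumers, demand (in seller-price terms) shifts: Qd = 413 − 5(P + 24.5).
New equilibrium: consumers pay $81, suppliers receive $56.5, Q = 8. (Wedge: Pb − Ps = 24.5.)
Burden on consumers: $7; on suppliers: $17.5. (They sum to $24.5.)

Consumers bear $7 per prescription; suppliers bear $17.5 per prescription.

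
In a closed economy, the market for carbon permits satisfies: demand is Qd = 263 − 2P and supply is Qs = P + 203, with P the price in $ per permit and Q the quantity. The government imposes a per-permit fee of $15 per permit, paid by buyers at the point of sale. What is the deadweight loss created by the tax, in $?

Deadweight loss = $75.

Without the tax, 263 − 2P = P + 203 gives 3P = 60, so P* = $20 and Q* = 223.
With the tax collected from buyers, demand (in seller-price terms) shifts: Qd = 263 − 2(P + 15).
New equilibrium: buyers pay $25, sellers receive $10, Q = 213. (Wedge: Pb − Ps = 15.)
Quantity falls by |ΔQ| = |223 − 213| = 10.
DWL = ½ · t · |ΔQ| = ½ · 15 · 10 = $75.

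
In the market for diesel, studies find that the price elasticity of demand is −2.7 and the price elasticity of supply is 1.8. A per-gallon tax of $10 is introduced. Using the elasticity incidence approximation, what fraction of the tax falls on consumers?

Incidence ratio: consumers' share ≈ εs / (εs + |εd|) = 1.8 / (1.8 + 2.7) = 0.4.
Supply is the less elastic side, so consumers bear the smaller share.

Consumers' share ≈ 0.4.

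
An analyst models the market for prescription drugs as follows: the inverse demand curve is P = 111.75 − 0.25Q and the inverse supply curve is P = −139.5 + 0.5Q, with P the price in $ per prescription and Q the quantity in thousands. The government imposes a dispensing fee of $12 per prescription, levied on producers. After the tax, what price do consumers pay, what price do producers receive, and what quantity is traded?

Consumers pay $32; producers receive $20; quantity = 319.

Rewrite in direct form: Qd = 447 − 4P and Qs = 2P + 279.
Without the tax, 447 − 4P = 2P + 279 gives 6P = 168, so P* = $28 and Q* = 335.
With the tax collected from producers, supply shifts: Qs = 2(P − 12) + 279.
New equilibrium: consumers pay $32, producers receive $20, Q = 319. (Wedge: Pb − Ps = 12.)
The less price-elastic side of the market bears the larger share of a per-unit tax.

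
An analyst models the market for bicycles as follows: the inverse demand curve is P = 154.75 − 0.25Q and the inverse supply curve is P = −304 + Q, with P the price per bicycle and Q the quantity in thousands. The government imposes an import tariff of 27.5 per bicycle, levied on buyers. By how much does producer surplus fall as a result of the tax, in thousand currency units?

Producer surplus falls by 7832 thousand.

Rewrite in direct form: Qd = 619 − 4P and Qs = P + 304.
Before the tax: set 619 − 4P = P + 304 → P* = 63, Q* = 367.
With the tax collected from buyers, demand (in seller-price terms) shifts: Qd = 619 − 4(P + 27.5).
New equilibrium: buyers pay 68.5, sellers receive 41, Q = 345. (Wedge: Pb − Ps = 27.5.)
ΔPS is the trapezoid between Q = 345 and Q = 367 of height 22: ½ · (367 + 345) · 22 = 7832.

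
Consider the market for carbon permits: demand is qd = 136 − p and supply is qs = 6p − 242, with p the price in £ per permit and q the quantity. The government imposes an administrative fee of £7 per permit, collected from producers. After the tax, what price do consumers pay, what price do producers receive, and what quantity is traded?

Before the tax: set 136 − p = 6p − 242 → p* = £54, q* = 82.
With the tax collected from producers, supply shifts: qs = 6(p − 7) − 242.
New equilibrium: consumers pay £60, producers receive £53, q = 76. (Wedge: pb − ps = 7.)
The less price-elastic side of the market bears the larger share of a per-unit tax.

Consumers pay £60; producers receive £53; quantity = 76.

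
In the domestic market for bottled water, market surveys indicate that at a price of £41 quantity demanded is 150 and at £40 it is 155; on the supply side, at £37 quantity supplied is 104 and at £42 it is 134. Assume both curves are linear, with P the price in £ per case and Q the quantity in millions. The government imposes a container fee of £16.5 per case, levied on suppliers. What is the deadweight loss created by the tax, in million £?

Deadweight loss = £371.25 million.

Demand slope: (155 − 150)/(40 − 41) = -5, so Qd = 355 − 5P.
Supply slope: (134 − 104)/(42 − 37) = 6, so Qs = 6P − 118.
Before the tax: set 355 − 5P = 6P − 118 → P* = £43, Q* = 140.
With the tax collected from suppliers, supply shifts: Qs = 6(P − 16.5) − 118.
Solving gives Q = 95 with buyers paying £52 and suppliers receiving £35.5 (the £16.5 wedge).
Quantity falls by |ΔQ| = |140 − 95| = 45.
DWL = ½ · t · |ΔQ| = ½ · 16.5 · 45 = £371.25.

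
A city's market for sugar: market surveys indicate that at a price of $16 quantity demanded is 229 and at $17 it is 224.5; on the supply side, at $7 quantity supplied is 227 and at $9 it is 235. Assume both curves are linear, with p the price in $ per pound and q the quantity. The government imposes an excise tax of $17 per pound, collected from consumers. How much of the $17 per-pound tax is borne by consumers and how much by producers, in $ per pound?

Consumers bear $8 per pound; producers bear $9 per pound.

Demand slope: (224.5 − 229)/(17 − 16) = -4.5, so qd = 301 − 4.5p.
Supply slope: (235 − 227)/(9 − 7) = 4, so qs = 4p + 199.
Without the tax, 301 − 4.5p = 4p + 199 gives 8.5p = 102, so p* = $12 and q* = 247.
With the tax collected from consumers, demand (in seller-price terms) shifts: qd = 301 − 4.5(p + 17).
Solving gives q = 211 with consumers paying $20 and producers receiving $3 (the $17 wedge).
Burden on consumers: $8; on producers: $9. (They sum to $17.)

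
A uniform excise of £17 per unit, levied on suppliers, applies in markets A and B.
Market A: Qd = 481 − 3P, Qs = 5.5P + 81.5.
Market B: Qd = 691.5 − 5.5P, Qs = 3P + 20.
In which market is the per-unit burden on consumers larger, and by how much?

Market A: pre-tax P* = £47, Q* = 340; post-tax Q = 307; per-unit burden on consumers = £11.
Market B: pre-tax P* = £79, Q* = 257; post-tax Q = 224; per-unit burden on consumers = £6.
Difference: £11 vs £6 → market A is larger by £5.

Market A, by £5.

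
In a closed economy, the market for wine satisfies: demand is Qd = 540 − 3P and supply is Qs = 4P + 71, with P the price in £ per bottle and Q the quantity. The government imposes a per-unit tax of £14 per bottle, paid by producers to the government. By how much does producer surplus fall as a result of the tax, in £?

Before the tax: set 540 − 3P = 4P + 71 → P* = £67, Q* = 339.
With the tax collected from producers, supply shifts: Qs = 4(P − 14) + 71.
New equilibrium: consumers pay £75, producers receive £61, Q = 315. (Wedge: Pb − Ps = 14.)
ΔPS is the trapezoid between Q = 315 and Q = 339 of height £6: ½ · (339 + 315) · 6 = £1962.

Producer surplus falls by £1962.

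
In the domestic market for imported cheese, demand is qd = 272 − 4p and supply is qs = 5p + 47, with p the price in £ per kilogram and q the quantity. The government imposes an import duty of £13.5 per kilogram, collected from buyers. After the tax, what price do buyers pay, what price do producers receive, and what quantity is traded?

Buyers pay £32.5; producers receive £19; quantity = 142.

Before the tax: set 272 − 4p = 5p + 47 → p* = £25, q* = 172.
With the tax collected from buyers, demand (in seller-price terms) shifts: qd = 272 − 4(p + 13.5).
Solving gives q = 142 with buyers paying £32.5 and producers receiving £19 (the £13.5 wedge).
The less price-elastic side of the market bears the larger share of a per-unit tax.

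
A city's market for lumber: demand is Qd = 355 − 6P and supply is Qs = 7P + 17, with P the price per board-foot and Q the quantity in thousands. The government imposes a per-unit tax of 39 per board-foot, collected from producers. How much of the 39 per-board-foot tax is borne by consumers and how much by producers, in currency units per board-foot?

Consumers bear 21 per board-foot; producers bear 18 per board-foot.

Without the tax, 355 − 6P = 7P + 17 gives 13P = 338, so P* = 26 and Q* = 199.
With the tax collected from producers, supply shifts: Qs = 7(P − 39) + 17.
New equilibrium: consumers pay 47, producers receive 8, Q = 73. (Wedge: Pb − Ps = 39.)
Burden on consumers: 21; on producers: 18. (They sum to 39.)
The less price-elastic side of the market bears the larger share of a per-unit tax.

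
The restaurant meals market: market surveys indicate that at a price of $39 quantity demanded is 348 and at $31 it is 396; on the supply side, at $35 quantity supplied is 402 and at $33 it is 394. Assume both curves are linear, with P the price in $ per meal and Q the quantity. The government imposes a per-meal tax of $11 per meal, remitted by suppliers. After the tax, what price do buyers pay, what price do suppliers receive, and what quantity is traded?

Demand slope: (396 − 348)/(31 − 39) = -6, so Qd = 582 − 6P.
Supply slope: (394 − 402)/(33 − 35) = 4, so Qs = 4P + 262.
Without the tax, 582 − 6P = 4P + 262 gives 10P = 320, so P* = $32 and Q* = 390.
With the tax collected from suppliers, supply shifts: Qs = 4(P − 11) + 262.
New equilibrium: buyers pay $36.4, suppliers receive $25.4, Q = 363.6. (Wedge: Pb − Ps = 11.)

Buyers pay $36.4; suppliers receive $25.4; quantity = 363.6.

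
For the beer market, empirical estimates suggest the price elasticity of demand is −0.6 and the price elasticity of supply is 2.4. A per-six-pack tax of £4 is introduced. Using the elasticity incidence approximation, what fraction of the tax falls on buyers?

Buyers' share ≈ 0.8.

Incidence ratio: buyers' share ≈ εs / (εs + |εd|) = 2.4 / (2.4 + 0.6) = 0.8.
Supply is the more elastic side, so buyers bear the larger share.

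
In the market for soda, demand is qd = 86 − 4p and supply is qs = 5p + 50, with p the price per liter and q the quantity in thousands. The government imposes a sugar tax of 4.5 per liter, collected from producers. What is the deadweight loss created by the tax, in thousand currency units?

Deadweight loss = 22.5 thousand.

Without the tax, 86 − 4p = 5p + 50 gives 9p = 36, so p* = 4 and q* = 70.
With the tax collected from producers, supply shifts: qs = 5(p − 4.5) + 50.
Solving gives q = 60 with buyers paying 6.5 and producers receiving 2 (the 4.5 wedge).
Quantity falls by |ΔQ| = |70 − 60| = 10.
DWL = ½ · t · |ΔQ| = ½ · 4.5 · 10 = 22.5.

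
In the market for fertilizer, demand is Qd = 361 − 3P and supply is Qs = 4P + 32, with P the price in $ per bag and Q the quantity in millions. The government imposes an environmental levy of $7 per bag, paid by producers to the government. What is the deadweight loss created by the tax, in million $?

Deadweight loss = $42 million.

Before the tax: set 361 − 3P = 4P + 32 → P* = $47, Q* = 220.
With the tax collected from producers, supply shifts: Qs = 4(P − 7) + 32.
New equilibrium: buyers pay $51, producers receive $44, Q = 208. (Wedge: Pb − Ps = 7.)
Quantity falls by |ΔQ| = |220 − 208| = 12.
DWL = ½ · t · |ΔQ| = ½ · 7 · 12 = $42.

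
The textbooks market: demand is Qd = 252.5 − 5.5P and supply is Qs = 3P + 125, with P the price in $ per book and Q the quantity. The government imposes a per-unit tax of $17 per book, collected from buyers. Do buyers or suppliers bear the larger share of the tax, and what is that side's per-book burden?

Before the tax: set 252.5 − 5.5P = 3P + 125 → P* = $15, Q* = 170.
With the tax collected from buyers, demand (in seller-price terms) shifts: Qd = 252.5 − 5.5(P + 17).
New equilibrium: buyers pay $21, suppliers receive $4, Q = 137. (Wedge: Pb − Ps = 17.)
Per-book burden: buyers $6, suppliers $11.
Suppliers take the larger share because supply is less price-elastic here (demand slope 5.5 vs supply slope 3).

Suppliers bear the larger share: $11 per book.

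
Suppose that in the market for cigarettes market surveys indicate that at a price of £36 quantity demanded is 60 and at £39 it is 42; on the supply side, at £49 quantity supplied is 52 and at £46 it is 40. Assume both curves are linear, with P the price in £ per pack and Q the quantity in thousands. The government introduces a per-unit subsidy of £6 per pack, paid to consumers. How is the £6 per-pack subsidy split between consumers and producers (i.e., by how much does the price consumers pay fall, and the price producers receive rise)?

Consumers gain £2.4 per pack; producers gain £3.6 per pack.

Demand slope: (42 − 60)/(39 − 36) = -6, so Qd = 276 − 6P.
Supply slope: (40 − 52)/(46 − 49) = 4, so Qs = 4P − 144.
Before the subsidy: set 276 − 6P = 4P − 144 → P* = £42, Q* = 24.
With a per-unit subsidy paid to consumers, each effectively pays P − 6, so demand becomes Qd = 276 − 6(P − 6).
Solving gives Q = 38.4 with consumers paying £39.6 and producers receiving £45.6 (the £6 wedge).
Gain to consumers: £2.4; to producers: £3.6. (They sum to £6.)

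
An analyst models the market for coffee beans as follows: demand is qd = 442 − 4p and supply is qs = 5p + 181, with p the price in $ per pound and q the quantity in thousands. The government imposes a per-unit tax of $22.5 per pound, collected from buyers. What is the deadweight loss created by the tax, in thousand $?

Deadweight loss = $562.5 thousand.

Without the tax, 442 − 4p = 5p + 181 gives 9p = 261, so p* = $29 and q* = 326.
With the tax collected from buyers, demand (in seller-price terms) shifts: qd = 442 − 4(p + 22.5).
New equilibrium: buyers pay $41.5, producers receive $19, q = 276. (Wedge: pb − ps = 22.5.)
Quantity falls by |ΔQ| = |326 − 276| = 50.
DWL = ½ · t · |ΔQ| = ½ · 22.5 · 50 = $562.5.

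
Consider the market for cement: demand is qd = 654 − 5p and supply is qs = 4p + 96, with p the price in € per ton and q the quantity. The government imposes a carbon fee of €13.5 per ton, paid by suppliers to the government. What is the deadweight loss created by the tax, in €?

Deadweight loss = €202.5.

Without the tax, 654 − 5p = 4p + 96 gives 9p = 558, so p* = €62 and q* = 344.
With the tax collected from suppliers, supply shifts: qs = 4(p − 13.5) + 96.
Solving gives q = 314 with buyers paying €68 and suppliers receiving €54.5 (the €13.5 wedge).
Quantity falls by |ΔQ| = |344 − 314| = 30.
DWL = ½ · t · |ΔQ| = ½ · 13.5 · 30 = €202.5.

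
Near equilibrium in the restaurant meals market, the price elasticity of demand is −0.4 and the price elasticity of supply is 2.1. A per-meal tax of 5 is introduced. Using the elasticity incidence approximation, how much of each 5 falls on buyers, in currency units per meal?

Buyers bear ≈ 4.2 per meal.

Incidence ratio: buyers' share ≈ εs / (εs + |εd|) = 2.1 / (2.1 + 0.4) = 0.84.
So buyers bear ≈ 0.84 × 5 = 4.2; producers bear 0.8.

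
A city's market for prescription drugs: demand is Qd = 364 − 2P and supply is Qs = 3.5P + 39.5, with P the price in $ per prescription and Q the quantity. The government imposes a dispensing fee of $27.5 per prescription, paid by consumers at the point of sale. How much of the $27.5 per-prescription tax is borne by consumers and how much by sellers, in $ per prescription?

Without the tax, 364 − 2P = 3.5P + 39.5 gives 5.5P = 324.5, so P* = $59 and Q* = 246.
With the tax collected from consumers, demand (in seller-price terms) shifts: Qd = 364 − 2(P + 27.5).
New equilibrium: consumers pay $76.5, sellers receive $49, Q = 211. (Wedge: Pb − Ps = 27.5.)
Burden on consumers: $17.5; on sellers: $10. (They sum to $27.5.)
The less price-elastic side of the market bears the larger share of a per-unit tax.

Consumers bear $17.5 per prescription; sellers bear $10 per prescription.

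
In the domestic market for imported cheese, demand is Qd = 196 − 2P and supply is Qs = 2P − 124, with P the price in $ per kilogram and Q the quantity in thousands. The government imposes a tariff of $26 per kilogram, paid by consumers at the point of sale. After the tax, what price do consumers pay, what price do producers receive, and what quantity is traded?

Consumers pay $93; producers receive $67; quantity = 10.

Before the tax: set 196 − 2P = 2P − 124 → P* = $80, Q* = 36.
With the tax collected from consumers, demand (in seller-price terms) shifts: Qd = 196 − 2(P + 26).
Solving gives Q = 10 with consumers paying $93 and producers receiving $67 (the $26 wedge).
The less price-elastic side of the market bears the larger share of a per-unit tax.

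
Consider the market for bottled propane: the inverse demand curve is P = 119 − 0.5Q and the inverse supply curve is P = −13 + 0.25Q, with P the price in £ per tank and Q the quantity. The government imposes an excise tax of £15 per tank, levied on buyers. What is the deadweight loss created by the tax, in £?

Rewrite in direct form: Qd = 238 − 2P and Qs = 4P + 52.
Before the tax: set 238 − 2P = 4P + 52 → P* = £31, Q* = 176.
With the tax collected from buyers, demand (in seller-price terms) shifts: Qd = 238 − 2(P + 15).
New equilibrium: buyers pay £41, suppliers receive £26, Q = 156. (Wedge: Pb − Ps = 15.)
Quantity falls by |ΔQ| = |176 − 156| = 20.
DWL = ½ · t · |ΔQ| = ½ · 15 · 20 = £150.

Deadweight loss = £150.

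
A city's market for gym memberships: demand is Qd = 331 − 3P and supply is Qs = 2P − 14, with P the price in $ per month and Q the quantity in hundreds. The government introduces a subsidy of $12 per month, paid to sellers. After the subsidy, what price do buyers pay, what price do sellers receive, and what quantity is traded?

Buyers pay $64.2; sellers receive $76.2; quantity = 138.4.

Before the subsidy: set 331 − 3P = 2P − 14 → P* = $69, Q* = 124.
With a per-unit subsidy paid to sellers, each receives P + 12 per unit sold, so supply becomes Qs = 2(P + 12) − 14.
Solving gives Q = 138.4 with buyers paying $64.2 and sellers receiving $76.2 (the $12 wedge).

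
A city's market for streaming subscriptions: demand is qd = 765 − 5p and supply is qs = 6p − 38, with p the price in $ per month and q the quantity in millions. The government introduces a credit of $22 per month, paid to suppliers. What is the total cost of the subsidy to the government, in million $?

Government outlay = $10120 million.

Without the subsidy, 765 − 5p = 6p − 38 gives 11p = 803, so p* = $73 and q* = 400.
With a per-unit subsidy paid to suppliers, each receives p + 22 per unit sold, so supply becomes qs = 6(p + 22) − 38.
Solving gives q = 460 with buyers paying $61 and suppliers receiving $83 (the $22 wedge).
Outlay = t · Q = 22 · 460 = $10120.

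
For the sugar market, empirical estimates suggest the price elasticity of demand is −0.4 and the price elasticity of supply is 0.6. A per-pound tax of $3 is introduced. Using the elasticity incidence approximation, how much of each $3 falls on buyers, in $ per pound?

Incidence ratio: buyers' share ≈ εs / (εs + |εd|) = 0.6 / (0.6 + 0.4) = 0.6.
So buyers bear ≈ 0.6 × $3 = $1.8; producers bear $1.2.

Buyers bear ≈ $1.8 per pound.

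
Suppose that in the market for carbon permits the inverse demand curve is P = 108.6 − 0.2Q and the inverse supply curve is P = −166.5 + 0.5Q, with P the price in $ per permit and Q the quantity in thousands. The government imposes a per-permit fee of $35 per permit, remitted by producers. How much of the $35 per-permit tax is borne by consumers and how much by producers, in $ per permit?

Consumers bear $10 per permit; producers bear $25 per permit.

Inverting to Q(P) form: Qd = 543 − 5P; Qs = 2P + 333.
Before the tax: set 543 − 5P = 2P + 333 → P* = $30, Q* = 393.
With the tax collected from producers, supply shifts: Qs = 2(P − 35) + 333.
New equilibrium: consumers pay $40, producers receive $5, Q = 343. (Wedge: Pb − Ps = 35.)
Burden on consumers: $10; on producers: $25. (They sum to $35.)
The less price-elastic side of the market bears the larger share of a per-unit tax.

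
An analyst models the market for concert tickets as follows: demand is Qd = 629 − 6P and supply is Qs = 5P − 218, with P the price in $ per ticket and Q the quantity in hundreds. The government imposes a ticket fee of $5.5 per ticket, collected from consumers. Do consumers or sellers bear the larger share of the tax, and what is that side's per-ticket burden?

Before the tax: set 629 − 6P = 5P − 218 → P* = $77, Q* = 167.
With the tax collected from consumers, demand (in seller-price terms) shifts: Qd = 629 − 6(P + 5.5).
New equilibrium: consumers pay $79.5, sellers receive $74, Q = 152. (Wedge: Pb − Ps = 5.5.)
Per-ticket burden: consumers $2.5, sellers $3.
Sellers take the larger share because supply is less price-elastic here (demand slope 6 vs supply slope 5).

Sellers bear the larger share: $3 per ticket.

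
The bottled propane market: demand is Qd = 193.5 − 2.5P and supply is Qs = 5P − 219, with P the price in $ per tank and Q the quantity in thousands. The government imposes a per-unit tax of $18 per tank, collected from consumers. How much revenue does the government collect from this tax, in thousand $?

Tax revenue = $468 thousand.

Before the tax: set 193.5 − 2.5P = 5P − 219 → P* = $55, Q* = 56.
With the tax collected from consumers, demand (in seller-price terms) shifts: Qd = 193.5 − 2.5(P + 18).
Solving gives Q = 26 with consumers paying $67 and sellers receiving $49 (the $18 wedge).
Revenue = t · Q = 18 · 26 = $468.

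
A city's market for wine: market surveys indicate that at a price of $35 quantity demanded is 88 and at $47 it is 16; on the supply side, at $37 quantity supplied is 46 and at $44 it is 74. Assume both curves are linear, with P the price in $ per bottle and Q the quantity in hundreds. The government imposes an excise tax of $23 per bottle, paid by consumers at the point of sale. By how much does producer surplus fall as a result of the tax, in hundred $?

Producer surplus falls by $419.52 hundred.

Demand slope: (16 − 88)/(47 − 35) = -6, so Qd = 298 − 6P.
Supply slope: (74 − 46)/(44 − 37) = 4, so Qs = 4P − 102.
Before the tax: set 298 − 6P = 4P − 102 → P* = $40, Q* = 58.
With the tax collected from consumers, demand (in seller-price terms) shifts: Qd = 298 − 6(P + 23).
New equilibrium: consumers pay $49.2, producers receive $26.2, Q = 2.8. (Wedge: Pb − Ps = 23.)
ΔPS is the trapezoid between Q = 2.8 and Q = 58 of height $13.8: ½ · (58 + 2.8) · 13.8 = $419.52.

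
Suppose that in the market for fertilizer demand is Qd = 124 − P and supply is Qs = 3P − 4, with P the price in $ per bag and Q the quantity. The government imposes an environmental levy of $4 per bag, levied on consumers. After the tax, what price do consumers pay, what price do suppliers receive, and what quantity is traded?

Consumers pay $35; suppliers receive $31; quantity = 89.

Without the tax, 124 − P = 3P − 4 gives 4P = 128, so P* = $32 and Q* = 92.
With the tax collected from consumers, demand (in seller-price terms) shifts: Qd = 124 − (P + 4).
New equilibrium: consumers pay $35, suppliers receive $31, Q = 89. (Wedge: Pb − Ps = 4.)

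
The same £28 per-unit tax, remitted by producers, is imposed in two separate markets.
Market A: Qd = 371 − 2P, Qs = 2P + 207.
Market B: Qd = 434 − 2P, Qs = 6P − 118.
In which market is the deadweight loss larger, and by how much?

Market B, by £196.

Market A: pre-tax P* = £41, Q* = 289; post-tax Q = 261; deadweight loss = £392.
Market B: pre-tax P* = £69, Q* = 296; post-tax Q = 254; deadweight loss = £588.
Difference: £392 vs £588 → market B is larger by £196.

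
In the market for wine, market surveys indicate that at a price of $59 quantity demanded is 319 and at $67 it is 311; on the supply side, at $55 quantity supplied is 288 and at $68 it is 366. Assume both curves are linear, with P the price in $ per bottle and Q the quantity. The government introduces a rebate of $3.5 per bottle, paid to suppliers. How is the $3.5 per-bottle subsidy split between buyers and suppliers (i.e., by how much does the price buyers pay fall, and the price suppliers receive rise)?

Buyers gain $3 per bottle; suppliers gain $0.5 per bottle.

Demand slope: (311 − 319)/(67 − 59) = -1, so Qd = 378 − P.
Supply slope: (366 − 288)/(68 − 55) = 6, so Qs = 6P − 42.
Without the subsidy, 378 − P = 6P − 42 gives 7P = 420, so P* = $60 and Q* = 318.
With a per-unit subsidy paid to suppliers, each receives P + 3.5 per unit sold, so supply becomes Qs = 6(P + 3.5) − 42.
New equilibrium: buyers pay $57, suppliers receive $60.5, Q = 321. (Wedge: Pb − Ps = −3.5.)
Gain to buyers: $3; to suppliers: $0.5. (They sum to $3.5.)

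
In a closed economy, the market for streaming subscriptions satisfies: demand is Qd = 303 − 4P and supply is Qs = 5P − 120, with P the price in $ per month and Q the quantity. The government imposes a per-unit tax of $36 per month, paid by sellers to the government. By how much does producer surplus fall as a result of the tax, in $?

Before the tax: set 303 − 4P = 5P − 120 → P* = $47, Q* = 115.
With the tax collected from sellers, supply shifts: Qs = 5(P − 36) − 120.
New equilibrium: consumers pay $67, sellers receive $31, Q = 35. (Wedge: Pb − Ps = 36.)
ΔPS is the trapezoid between Q = 35 and Q = 115 of height $16: ½ · (115 + 35) · 16 = $1200.

Producer surplus falls by $1200.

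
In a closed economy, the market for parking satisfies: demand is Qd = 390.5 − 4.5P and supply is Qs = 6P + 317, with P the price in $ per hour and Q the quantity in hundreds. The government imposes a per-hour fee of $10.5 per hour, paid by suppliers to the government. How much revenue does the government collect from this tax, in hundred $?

Tax revenue = $3486 hundred.

Before the tax: set 390.5 − 4.5P = 6P + 317 → P* = $7, Q* = 359.
With the tax collected from suppliers, supply shifts: Qs = 6(P − 10.5) + 317.
Solving gives Q = 332 with consumers paying $13 and suppliers receiving $2.5 (the $10.5 wedge).
Revenue = t · Q = 10.5 · 332 = $3486.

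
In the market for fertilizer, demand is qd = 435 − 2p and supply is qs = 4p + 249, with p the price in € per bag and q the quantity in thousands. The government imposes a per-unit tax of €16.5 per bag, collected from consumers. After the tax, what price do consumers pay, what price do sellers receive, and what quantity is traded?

Consumers pay €42; sellers receive €25.5; quantity = 351.

Before the tax: set 435 − 2p = 4p + 249 → p* = €31, q* = 373.
With the tax collected from consumers, demand (in seller-price terms) shifts: qd = 435 − 2(p + 16.5).
New equilibrium: consumers pay €42, sellers receive €25.5, q = 351. (Wedge: pb − ps = 16.5.)
The less price-elastic side of the market bears the larger share of a per-unit tax.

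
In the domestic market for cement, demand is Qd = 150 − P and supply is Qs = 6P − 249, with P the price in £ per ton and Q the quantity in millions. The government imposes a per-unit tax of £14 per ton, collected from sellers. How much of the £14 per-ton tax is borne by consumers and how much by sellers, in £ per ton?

Before the tax: set 150 − P = 6P − 249 → P* = £57, Q* = 93.
With the tax collected from sellers, supply shifts: Qs = 6(P − 14) − 249.
Solving gives Q = 81 with consumers paying £69 and sellers receiving £55 (the £14 wedge).
Burden on consumers: £12; on sellers: £2. (They sum to £14.)

Consumers bear £12 per ton; sellers bear £2 per ton.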